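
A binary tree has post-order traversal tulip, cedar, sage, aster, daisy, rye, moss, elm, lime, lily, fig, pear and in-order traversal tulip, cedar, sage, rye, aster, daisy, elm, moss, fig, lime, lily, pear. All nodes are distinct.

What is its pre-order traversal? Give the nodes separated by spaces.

The last element of post-order is the root; it splits in-order into left and right subtrees.
Root pear: left subtree has 11 nodes {tulip, cedar, sage, rye, aster, daisy, elm, moss, fig, lime, lily}, right has 0 { }.
  Root fig: left subtree has 8 nodes {tulip, cedar, sage, rye, aster, daisy, elm, moss}, right has 2 {lime, lily}.
    Root elm: left subtree has 6 nodes {tulip, cedar, sage, rye, aster, daisy}, right has 1 {moss}.
      Root rye: left subtree has 3 nodes {tulip, cedar, sage}, right has 2 {aster, daisy}.
        Root sage: left subtree has 2 nodes {tulip, cedar}, right has 0 { }.
          Root cedar: left subtree has 1 node {tulip}, right has 0 { }.
        Root daisy: left subtree has 1 node {aster}, right has 0 { }.
    Root lily: left subtree has 1 node {lime}, right has 0 { }.

pear fig elm rye sage cedar tulip daisy aster moss lily lime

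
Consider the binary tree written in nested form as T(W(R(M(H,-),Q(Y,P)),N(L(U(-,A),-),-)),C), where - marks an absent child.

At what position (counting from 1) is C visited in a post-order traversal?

12

Post-order visits the left subtree, then the right subtree, then the node.
At T: go left to W.
  At W: go left to R.
    At R: go left to M.
      At M: go left to H.
        H is a leaf — visit H.
      At M: no right child.
      Visit M.
    At R: go right to Q.
      At Q: go left to Y.
        Y is a leaf — visit Y.
      At Q: go right to P.
        P is a leaf — visit P.
      Visit Q.
    Visit R.
  At W: go right to N.
    At N: go left to L.
      At L: go left to U.
        At U: no left child.
        At U: go right to A.
          A is a leaf — visit A.
        Visit U.
      At L: no right child.
      Visit L.
    At N: no right child.
    Visit N.
  Visit W.
At T: go right to C.
  C is a leaf — visit C.
Visit T.
Full post-order sequence: H, M, Y, P, Q, R, A, U, L, N, W, C, T.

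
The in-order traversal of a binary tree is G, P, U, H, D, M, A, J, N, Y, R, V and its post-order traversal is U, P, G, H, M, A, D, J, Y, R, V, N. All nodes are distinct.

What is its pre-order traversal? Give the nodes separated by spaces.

N J D H G P U A M V R Y

The last element of post-order is the root; it splits in-order into left and right subtrees.
Root N: left subtree has 8 nodes {G, P, U, H, D, M, A, J}, right has 3 {Y, R, V}.
  Root J: left subtree has 7 nodes {G, P, U, H, D, M, A}, right has 0 { }.
    Root D: left subtree has 4 nodes {G, P, U, H}, right has 2 {M, A}.
      Root H: left subtree has 3 nodes {G, P, U}, right has 0 { }.
        Root G: left subtree has 0 nodes { }, right has 2 {P, U}.
          Root P: left subtree has 0 nodes { }, right has 1 {U}.
      Root A: left subtree has 1 node {M}, right has 0 { }.
  Root V: left subtree has 2 nodes {Y, R}, right has 0 { }.
    Root R: left subtree has 1 node {Y}, right has 0 { }.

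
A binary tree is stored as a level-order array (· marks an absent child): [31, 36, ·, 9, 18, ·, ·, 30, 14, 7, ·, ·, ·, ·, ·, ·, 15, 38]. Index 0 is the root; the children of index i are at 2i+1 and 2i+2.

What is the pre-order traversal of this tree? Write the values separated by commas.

31, 36, 9, 30, 15, 14, 38, 18, 7

Pre-order visits the node, then its left subtree, then its right subtree.
Visit 31.
At 31: go left to 36.
  Visit 36.
  At 36: go left to 9.
    Visit 9.
    At 9: go left to 30.
      Visit 30.
      At 30: no left child.
      At 30: go right to 15.
        15 is a leaf — visit 15.
    At 9: go right to 14.
      Visit 14.
      At 14: go left to 38.
        38 is a leaf — visit 38.
      At 14: no right child.
  At 36: go right to 18.
    Visit 18.
    At 18: go left to 7.
      7 is a leaf — visit 7.
    At 18: no right child.
At 31: no right child.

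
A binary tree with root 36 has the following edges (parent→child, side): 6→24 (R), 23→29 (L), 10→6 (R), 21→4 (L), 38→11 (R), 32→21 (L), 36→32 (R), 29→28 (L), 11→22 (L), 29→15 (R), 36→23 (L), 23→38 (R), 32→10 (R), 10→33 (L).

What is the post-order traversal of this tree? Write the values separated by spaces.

28 15 29 22 11 38 23 4 21 33 24 6 10 32 36

Post-order visits the left subtree, then the right subtree, then the node.
At 36: go left to 23.
  At 23: go left to 29.
    At 29: go left to 28.
      28 is a leaf — visit 28.
    At 29: go right to 15.
      15 is a leaf — visit 15.
    Visit 29.
  At 23: go right to 38.
    At 38: no left child.
    At 38: go right to 11.
      At 11: go left to 22.
        22 is a leaf — visit 22.
      At 11: no right child.
      Visit 11.
    Visit 38.
  Visit 23.
At 36: go right to 32.
  At 32: go left to 21.
    At 21: go left to 4.
      4 is a leaf — visit 4.
    At 21: no right child.
    Visit 21.
  At 32: go right to 10.
    At 10: go left to 33.
      33 is a leaf — visit 33.
    At 10: go right to 6.
      At 6: no left child.
      At 6: go right to 24.
        24 is a leaf — visit 24.
      Visit 6.
    Visit 10.
  Visit 32.
Visit 36.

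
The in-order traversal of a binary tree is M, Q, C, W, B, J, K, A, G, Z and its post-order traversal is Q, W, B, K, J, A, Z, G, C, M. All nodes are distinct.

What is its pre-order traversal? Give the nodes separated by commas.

M, C, Q, G, A, J, B, W, K, Z

The last element of post-order is the root; it splits in-order into left and right subtrees.
Root M: left subtree has 0 nodes { }, right has 9 {Q, C, W, B, J, K, A, G, Z}.
  Root C: left subtree has 1 node {Q}, right has 7 {W, B, J, K, A, G, Z}.
    Root G: left subtree has 5 nodes {W, B, J, K, A}, right has 1 {Z}.
      Root A: left subtree has 4 nodes {W, B, J, K}, right has 0 { }.
        Root J: left subtree has 2 nodes {W, B}, right has 1 {K}.
          Root B: left subtree has 1 node {W}, right has 0 { }.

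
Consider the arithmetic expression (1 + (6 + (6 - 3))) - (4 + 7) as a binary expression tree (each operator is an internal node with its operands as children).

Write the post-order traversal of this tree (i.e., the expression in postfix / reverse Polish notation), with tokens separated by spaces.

1 6 6 3 - + + 4 7 + -

Post-order on an expression tree gives postfix notation: for each operator, emit left operand, right operand, then the operator.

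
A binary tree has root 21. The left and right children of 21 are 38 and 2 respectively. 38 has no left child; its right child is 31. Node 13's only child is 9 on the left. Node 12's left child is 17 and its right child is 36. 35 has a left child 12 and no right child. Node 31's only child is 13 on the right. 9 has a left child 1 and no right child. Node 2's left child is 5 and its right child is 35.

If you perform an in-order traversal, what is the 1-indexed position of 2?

In-order visits the left subtree, then the node, then the right subtree.
At 21: go left to 38.
  At 38: no left child.
  Visit 38.
  At 38: go right to 31.
    At 31: no left child.
    Visit 31.
    At 31: go right to 13.
      At 13: go left to 9.
        At 9: go left to 1.
          1 is a leaf — visit 1.
        Visit 9.
        At 9: no right child.
      Visit 13.
      At 13: no right child.
Visit 21.
At 21: go right to 2.
  At 2: go left to 5.
    5 is a leaf — visit 5.
  Visit 2.
  At 2: go right to 35.
    At 35: go left to 12.
      At 12: go left to 17.
        17 is a leaf — visit 17.
      Visit 12.
      At 12: go right to 36.
        36 is a leaf — visit 36.
    Visit 35.
    At 35: no right child.
Full in-order sequence: 38, 31, 1, 9, 13, 21, 5, 2, 17, 12, 36, 35.

8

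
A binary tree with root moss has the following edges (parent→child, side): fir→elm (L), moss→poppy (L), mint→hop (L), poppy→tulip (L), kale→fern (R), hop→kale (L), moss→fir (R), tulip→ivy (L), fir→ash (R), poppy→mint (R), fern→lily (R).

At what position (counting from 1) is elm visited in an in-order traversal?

10

In-order visits the left subtree, then the node, then the right subtree.
At moss: go left to poppy.
  At poppy: go left to tulip.
    At tulip: go left to ivy.
      ivy is a leaf — visit ivy.
    Visit tulip.
    At tulip: no right child.
  Visit poppy.
  At poppy: go right to mint.
    At mint: go left to hop.
      At hop: go left to kale.
        At kale: no left child.
        Visit kale.
        At kale: go right to fern.
          At fern: no left child.
          Visit fern.
          At fern: go right to lily.
            lily is a leaf — visit lily.
      Visit hop.
      At hop: no right child.
    Visit mint.
    At mint: no right child.
Visit moss.
At moss: go right to fir.
  At fir: go left to elm.
    elm is a leaf — visit elm.
  Visit fir.
  At fir: go right to ash.
    ash is a leaf — visit ash.
Full in-order sequence: ivy, tulip, poppy, kale, fern, lily, hop, mint, moss, elm, fir, ash.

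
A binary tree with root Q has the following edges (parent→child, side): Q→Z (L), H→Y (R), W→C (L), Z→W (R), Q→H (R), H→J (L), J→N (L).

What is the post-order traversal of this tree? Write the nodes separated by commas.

Post-order visits the left subtree, then the right subtree, then the node.
At Q: go left to Z.
  At Z: no left child.
  At Z: go right to W.
    At W: go left to C.
      C is a leaf — visit C.
    At W: no right child.
    Visit W.
  Visit Z.
At Q: go right to H.
  At H: go left to J.
    At J: go left to N.
      N is a leaf — visit N.
    At J: no right child.
    Visit J.
  At H: go right to Y.
    Y is a leaf — visit Y.
  Visit H.
Visit Q.

C, W, Z, N, J, Y, H, Q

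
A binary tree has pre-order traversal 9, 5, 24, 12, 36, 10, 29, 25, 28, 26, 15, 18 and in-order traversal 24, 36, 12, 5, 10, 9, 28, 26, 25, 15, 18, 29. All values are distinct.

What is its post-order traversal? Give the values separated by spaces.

36 12 24 10 5 26 28 18 15 25 29 9

The first element of pre-order is the root; it splits in-order into left and right subtrees.
Root 9: left subtree has 5 nodes {24, 36, 12, 5, 10}, right has 6 {28, 26, 25, 15, 18, 29}.
  Root 5: left subtree has 3 nodes {24, 36, 12}, right has 1 {10}.
    Root 24: left subtree has 0 nodes { }, right has 2 {36, 12}.
      Root 12: left subtree has 1 node {36}, right has 0 { }.
  Root 29: left subtree has 5 nodes {28, 26, 25, 15, 18}, right has 0 { }.
    Root 25: left subtree has 2 nodes {28, 26}, right has 2 {15, 18}.
      Root 28: left subtree has 0 nodes { }, right has 1 {26}.
      Root 15: left subtree has 0 nodes { }, right has 1 {18}.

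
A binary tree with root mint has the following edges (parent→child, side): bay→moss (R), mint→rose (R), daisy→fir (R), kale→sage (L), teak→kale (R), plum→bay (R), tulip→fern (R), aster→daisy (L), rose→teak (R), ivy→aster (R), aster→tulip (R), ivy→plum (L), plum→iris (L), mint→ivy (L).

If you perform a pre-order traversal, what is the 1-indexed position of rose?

12

Pre-order visits the node, then its left subtree, then its right subtree.
Visit mint.
At mint: go left to ivy.
  Visit ivy.
  At ivy: go left to plum.
    Visit plum.
    At plum: go left to iris.
      iris is a leaf — visit iris.
    At plum: go right to bay.
      Visit bay.
      At bay: no left child.
      At bay: go right to moss.
        moss is a leaf — visit moss.
  At ivy: go right to aster.
    Visit aster.
    At aster: go left to daisy.
      Visit daisy.
      At daisy: no left child.
      At daisy: go right to fir.
        fir is a leaf — visit fir.
    At aster: go right to tulip.
      Visit tulip.
      At tulip: no left child.
      At tulip: go right to fern.
        fern is a leaf — visit fern.
At mint: go right to rose.
  Visit rose.
  At rose: no left child.
  At rose: go right to teak.
    Visit teak.
    At teak: no left child.
    At teak: go right to kale.
      Visit kale.
      At kale: go left to sage.
        sage is a leaf — visit sage.
      At kale: no right child.
Full pre-order sequence: mint, ivy, plum, iris, bay, moss, aster, daisy, fir, tulip, fern, rose, teak, kale, sage.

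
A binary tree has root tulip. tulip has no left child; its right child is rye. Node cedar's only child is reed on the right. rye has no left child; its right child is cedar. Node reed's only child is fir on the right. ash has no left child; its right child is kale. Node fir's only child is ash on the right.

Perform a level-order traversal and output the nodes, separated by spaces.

tulip rye cedar reed fir ash kale

Level-order visits nodes level by level from the root, left to right within each level.
Level 0: tulip
Level 1: rye
Level 2: cedar
Level 3: reed
Level 4: fir
Level 5: ash
Level 6: kale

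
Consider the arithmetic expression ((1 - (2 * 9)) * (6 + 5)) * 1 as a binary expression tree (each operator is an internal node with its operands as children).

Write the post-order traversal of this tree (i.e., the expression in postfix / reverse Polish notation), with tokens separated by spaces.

1 2 9 * - 6 5 + * 1 *

Post-order on an expression tree gives postfix notation: for each operator, emit left operand, right operand, then the operator.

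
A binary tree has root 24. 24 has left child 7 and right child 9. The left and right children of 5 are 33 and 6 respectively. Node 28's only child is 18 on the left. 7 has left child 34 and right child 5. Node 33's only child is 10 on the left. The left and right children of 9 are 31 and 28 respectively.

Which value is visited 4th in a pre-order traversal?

5

Pre-order visits the node, then its left subtree, then its right subtree.
Visit 24.
At 24: go left to 7.
  Visit 7.
  At 7: go left to 34.
    34 is a leaf — visit 34.
  At 7: go right to 5.
    Visit 5.
    At 5: go left to 33.
      Visit 33.
      At 33: go left to 10.
        10 is a leaf — visit 10.
      At 33: no right child.
    At 5: go right to 6.
      6 is a leaf — visit 6.
At 24: go right to 9.
  Visit 9.
  At 9: go left to 31.
    31 is a leaf — visit 31.
  At 9: go right to 28.
    Visit 28.
    At 28: go left to 18.
      18 is a leaf — visit 18.
    At 28: no right child.
Full pre-order sequence: 24, 7, 34, 5, 33, 10, 6, 9, 31, 28, 18.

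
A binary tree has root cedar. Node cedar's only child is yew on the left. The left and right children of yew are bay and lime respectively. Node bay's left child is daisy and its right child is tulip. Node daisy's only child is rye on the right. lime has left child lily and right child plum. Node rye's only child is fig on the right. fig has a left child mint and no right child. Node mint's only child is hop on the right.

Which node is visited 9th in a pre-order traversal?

Pre-order visits the node, then its left subtree, then its right subtree.
Visit cedar.
At cedar: go left to yew.
  Visit yew.
  At yew: go left to bay.
    Visit bay.
    At bay: go left to daisy.
      Visit daisy.
      At daisy: no left child.
      At daisy: go right to rye.
        Visit rye.
        At rye: no left child.
        At rye: go right to fig.
          Visit fig.
          At fig: go left to mint.
            Visit mint.
            At mint: no left child.
            At mint: go right to hop.
              hop is a leaf — visit hop.
          At fig: no right child.
    At bay: go right to tulip.
      tulip is a leaf — visit tulip.
  At yew: go right to lime.
    Visit lime.
    At lime: go left to lily.
      lily is a leaf — visit lily.
    At lime: go right to plum.
      plum is a leaf — visit plum.
At cedar: no right child.
Full pre-order sequence: cedar, yew, bay, daisy, rye, fig, mint, hop, tulip, lime, lily, plum.

tulip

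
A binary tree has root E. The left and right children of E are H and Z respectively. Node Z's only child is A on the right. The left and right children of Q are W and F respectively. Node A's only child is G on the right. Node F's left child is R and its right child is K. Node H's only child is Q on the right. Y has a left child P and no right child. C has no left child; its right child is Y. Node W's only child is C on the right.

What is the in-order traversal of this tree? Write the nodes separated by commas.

H, W, C, P, Y, Q, R, F, K, E, Z, A, G

In-order visits the left subtree, then the node, then the right subtree.
At E: go left to H.
  At H: no left child.
  Visit H.
  At H: go right to Q.
    At Q: go left to W.
      At W: no left child.
      Visit W.
      At W: go right to C.
        At C: no left child.
        Visit C.
        At C: go right to Y.
          At Y: go left to P.
            P is a leaf — visit P.
          Visit Y.
          At Y: no right child.
    Visit Q.
    At Q: go right to F.
      At F: go left to R.
        R is a leaf — visit R.
      Visit F.
      At F: go right to K.
        K is a leaf — visit K.
Visit E.
At E: go right to Z.
  At Z: no left child.
  Visit Z.
  At Z: go right to A.
    At A: no left child.
    Visit A.
    At A: go right to G.
      G is a leaf — visit G.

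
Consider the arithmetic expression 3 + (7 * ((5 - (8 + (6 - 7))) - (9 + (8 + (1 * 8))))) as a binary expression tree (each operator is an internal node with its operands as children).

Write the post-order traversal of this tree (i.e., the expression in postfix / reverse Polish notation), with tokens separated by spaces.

3 7 5 8 6 7 - + - 9 8 1 8 * + + - * +

Post-order on an expression tree gives postfix notation: for each operator, emit left operand, right operand, then the operator.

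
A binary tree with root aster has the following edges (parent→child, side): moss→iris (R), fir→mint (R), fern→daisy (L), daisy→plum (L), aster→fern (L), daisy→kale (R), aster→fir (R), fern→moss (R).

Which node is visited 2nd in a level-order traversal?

fern

Level-order visits nodes level by level from the root, left to right within each level.
Level 0: aster
Level 1: fern, fir
Level 2: daisy, moss, mint
Level 3: plum, kale, iris
Full level-order sequence: aster, fern, fir, daisy, moss, mint, plum, kale, iris.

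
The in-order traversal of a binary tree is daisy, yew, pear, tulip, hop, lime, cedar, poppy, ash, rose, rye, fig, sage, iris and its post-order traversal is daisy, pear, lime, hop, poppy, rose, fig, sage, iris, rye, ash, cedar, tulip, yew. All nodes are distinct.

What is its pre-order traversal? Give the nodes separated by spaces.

yew daisy tulip pear cedar hop lime ash poppy rye rose iris sage fig

The last element of post-order is the root; it splits in-order into left and right subtrees.
Root yew: left subtree has 1 node {daisy}, right has 12 {pear, tulip, hop, lime, cedar, poppy, ash, rose, rye, fig, sage, iris}.
  Root tulip: left subtree has 1 node {pear}, right has 10 {hop, lime, cedar, poppy, ash, rose, rye, fig, sage, iris}.
    Root cedar: left subtree has 2 nodes {hop, lime}, right has 7 {poppy, ash, rose, rye, fig, sage, iris}.
      Root hop: left subtree has 0 nodes { }, right has 1 {lime}.
      Root ash: left subtree has 1 node {poppy}, right has 5 {rose, rye, fig, sage, iris}.
        Root rye: left subtree has 1 node {rose}, right has 3 {fig, sage, iris}.
          Root iris: left subtree has 2 nodes {fig, sage}, right has 0 { }.
            Root sage: left subtree has 1 node {fig}, right has 0 { }.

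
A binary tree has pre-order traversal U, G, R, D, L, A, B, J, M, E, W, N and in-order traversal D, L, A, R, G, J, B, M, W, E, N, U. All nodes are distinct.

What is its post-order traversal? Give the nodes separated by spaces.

The first element of pre-order is the root; it splits in-order into left and right subtrees.
Root U: left subtree has 11 nodes {D, L, A, R, G, J, B, M, W, E, N}, right has 0 { }.
  Root G: left subtree has 4 nodes {D, L, A, R}, right has 6 {J, B, M, W, E, N}.
    Root R: left subtree has 3 nodes {D, L, A}, right has 0 { }.
      Root D: left subtree has 0 nodes { }, right has 2 {L, A}.
        Root L: left subtree has 0 nodes { }, right has 1 {A}.
    Root B: left subtree has 1 node {J}, right has 4 {M, W, E, N}.
      Root M: left subtree has 0 nodes { }, right has 3 {W, E, N}.
        Root E: left subtree has 1 node {W}, right has 1 {N}.

A L D R J W N E M B G U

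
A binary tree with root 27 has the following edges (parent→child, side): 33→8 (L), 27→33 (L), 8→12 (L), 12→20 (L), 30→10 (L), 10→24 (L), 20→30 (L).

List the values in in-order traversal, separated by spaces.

In-order visits the left subtree, then the node, then the right subtree.
At 27: go left to 33.
  At 33: go left to 8.
    At 8: go left to 12.
      At 12: go left to 20.
        At 20: go left to 30.
          At 30: go left to 10.
            At 10: go left to 24.
              24 is a leaf — visit 24.
            Visit 10.
            At 10: no right child.
          Visit 30.
          At 30: no right child.
        Visit 20.
        At 20: no right child.
      Visit 12.
      At 12: no right child.
    Visit 8.
    At 8: no right child.
  Visit 33.
  At 33: no right child.
Visit 27.
At 27: no right child.

24 10 30 20 12 8 33 27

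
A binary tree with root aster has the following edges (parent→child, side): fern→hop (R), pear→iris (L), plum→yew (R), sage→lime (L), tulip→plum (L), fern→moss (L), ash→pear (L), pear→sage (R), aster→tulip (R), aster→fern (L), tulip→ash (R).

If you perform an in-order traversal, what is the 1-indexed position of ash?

In-order visits the left subtree, then the node, then the right subtree.
At aster: go left to fern.
  At fern: go left to moss.
    moss is a leaf — visit moss.
  Visit fern.
  At fern: go right to hop.
    hop is a leaf — visit hop.
Visit aster.
At aster: go right to tulip.
  At tulip: go left to plum.
    At plum: no left child.
    Visit plum.
    At plum: go right to yew.
      yew is a leaf — visit yew.
  Visit tulip.
  At tulip: go right to ash.
    At ash: go left to pear.
      At pear: go left to iris.
        iris is a leaf — visit iris.
      Visit pear.
      At pear: go right to sage.
        At sage: go left to lime.
          lime is a leaf — visit lime.
        Visit sage.
        At sage: no right child.
    Visit ash.
    At ash: no right child.
Full in-order sequence: moss, fern, hop, aster, plum, yew, tulip, iris, pear, lime, sage, ash.

12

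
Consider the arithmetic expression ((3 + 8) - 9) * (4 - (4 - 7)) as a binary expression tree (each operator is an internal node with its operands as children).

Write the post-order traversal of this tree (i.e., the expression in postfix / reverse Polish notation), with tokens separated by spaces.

3 8 + 9 - 4 4 7 - - *

Post-order on an expression tree gives postfix notation: for each operator, emit left operand, right operand, then the operator.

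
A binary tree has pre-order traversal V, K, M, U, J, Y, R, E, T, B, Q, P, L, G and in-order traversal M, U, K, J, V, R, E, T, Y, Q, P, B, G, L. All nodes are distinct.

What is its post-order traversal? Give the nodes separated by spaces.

U M J K T E R P Q G L B Y V

The first element of pre-order is the root; it splits in-order into left and right subtrees.
Root V: left subtree has 4 nodes {M, U, K, J}, right has 9 {R, E, T, Y, Q, P, B, G, L}.
  Root K: left subtree has 2 nodes {M, U}, right has 1 {J}.
    Root M: left subtree has 0 nodes { }, right has 1 {U}.
  Root Y: left subtree has 3 nodes {R, E, T}, right has 5 {Q, P, B, G, L}.
    Root R: left subtree has 0 nodes { }, right has 2 {E, T}.
      Root E: left subtree has 0 nodes { }, right has 1 {T}.
    Root B: left subtree has 2 nodes {Q, P}, right has 2 {G, L}.
      Root Q: left subtree has 0 nodes { }, right has 1 {P}.
      Root L: left subtree has 1 node {G}, right has 0 { }.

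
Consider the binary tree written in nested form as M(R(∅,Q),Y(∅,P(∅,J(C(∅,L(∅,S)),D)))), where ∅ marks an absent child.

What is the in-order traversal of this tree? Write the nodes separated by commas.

R, Q, M, Y, P, C, L, S, J, D

In-order visits the left subtree, then the node, then the right subtree.
At M: go left to R.
  At R: no left child.
  Visit R.
  At R: go right to Q.
    Q is a leaf — visit Q.
Visit M.
At M: go right to Y.
  At Y: no left child.
  Visit Y.
  At Y: go right to P.
    At P: no left child.
    Visit P.
    At P: go right to J.
      At J: go left to C.
        At C: no left child.
        Visit C.
        At C: go right to L.
          At L: no left child.
          Visit L.
          At L: go right to S.
            S is a leaf — visit S.
      Visit J.
      At J: go right to D.
        D is a leaf — visit D.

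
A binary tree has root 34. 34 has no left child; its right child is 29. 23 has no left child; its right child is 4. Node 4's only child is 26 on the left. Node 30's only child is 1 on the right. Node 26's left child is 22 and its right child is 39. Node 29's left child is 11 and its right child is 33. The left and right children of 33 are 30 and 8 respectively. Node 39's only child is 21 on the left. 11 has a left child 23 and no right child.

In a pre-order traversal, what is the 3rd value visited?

11

Pre-order visits the node, then its left subtree, then its right subtree.
Visit 34.
At 34: no left child.
At 34: go right to 29.
  Visit 29.
  At 29: go left to 11.
    Visit 11.
    At 11: go left to 23.
      Visit 23.
      At 23: no left child.
      At 23: go right to 4.
        Visit 4.
        At 4: go left to 26.
          Visit 26.
          At 26: go left to 22.
            22 is a leaf — visit 22.
          At 26: go right to 39.
            Visit 39.
            At 39: go left to 21.
              21 is a leaf — visit 21.
            At 39: no right child.
        At 4: no right child.
    At 11: no right child.
  At 29: go right to 33.
    Visit 33.
    At 33: go left to 30.
      Visit 30.
      At 30: no left child.
      At 30: go right to 1.
        1 is a leaf — visit 1.
    At 33: go right to 8.
      8 is a leaf — visit 8.
Full pre-order sequence: 34, 29, 11, 23, 4, 26, 22, 39, 21, 33, 30, 1, 8.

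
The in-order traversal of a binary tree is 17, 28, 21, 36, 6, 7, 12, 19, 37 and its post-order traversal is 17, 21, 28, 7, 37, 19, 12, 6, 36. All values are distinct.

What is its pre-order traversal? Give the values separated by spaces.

The last element of post-order is the root; it splits in-order into left and right subtrees.
Root 36: left subtree has 3 nodes {17, 28, 21}, right has 5 {6, 7, 12, 19, 37}.
  Root 28: left subtree has 1 node {17}, right has 1 {21}.
  Root 6: left subtree has 0 nodes { }, right has 4 {7, 12, 19, 37}.
    Root 12: left subtree has 1 node {7}, right has 2 {19, 37}.
      Root 19: left subtree has 0 nodes { }, right has 1 {37}.

36 28 17 21 6 12 7 19 37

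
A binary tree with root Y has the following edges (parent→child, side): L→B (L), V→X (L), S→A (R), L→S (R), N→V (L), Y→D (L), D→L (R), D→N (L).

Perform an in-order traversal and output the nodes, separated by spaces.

In-order visits the left subtree, then the node, then the right subtree.
At Y: go left to D.
  At D: go left to N.
    At N: go left to V.
      At V: go left to X.
        X is a leaf — visit X.
      Visit V.
      At V: no right child.
    Visit N.
    At N: no right child.
  Visit D.
  At D: go right to L.
    At L: go left to B.
      B is a leaf — visit B.
    Visit L.
    At L: go right to S.
      At S: no left child.
      Visit S.
      At S: go right to A.
        A is a leaf — visit A.
Visit Y.
At Y: no right child.

X V N D B L S A Y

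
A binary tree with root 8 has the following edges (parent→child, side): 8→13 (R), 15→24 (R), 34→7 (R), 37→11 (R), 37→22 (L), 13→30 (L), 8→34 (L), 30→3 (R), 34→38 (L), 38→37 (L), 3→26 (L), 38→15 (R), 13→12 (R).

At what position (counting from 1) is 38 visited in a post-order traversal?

6

Post-order visits the left subtree, then the right subtree, then the node.
At 8: go left to 34.
  At 34: go left to 38.
    At 38: go left to 37.
      At 37: go left to 22.
        22 is a leaf — visit 22.
      At 37: go right to 11.
        11 is a leaf — visit 11.
      Visit 37.
    At 38: go right to 15.
      At 15: no left child.
      At 15: go right to 24.
        24 is a leaf — visit 24.
      Visit 15.
    Visit 38.
  At 34: go right to 7.
    7 is a leaf — visit 7.
  Visit 34.
At 8: go right to 13.
  At 13: go left to 30.
    At 30: no left child.
    At 30: go right to 3.
      At 3: go left to 26.
        26 is a leaf — visit 26.
      At 3: no right child.
      Visit 3.
    Visit 30.
  At 13: go right to 12.
    12 is a leaf — visit 12.
  Visit 13.
Visit 8.
Full post-order sequence: 22, 11, 37, 24, 15, 38, 7, 34, 26, 3, 30, 12, 13, 8.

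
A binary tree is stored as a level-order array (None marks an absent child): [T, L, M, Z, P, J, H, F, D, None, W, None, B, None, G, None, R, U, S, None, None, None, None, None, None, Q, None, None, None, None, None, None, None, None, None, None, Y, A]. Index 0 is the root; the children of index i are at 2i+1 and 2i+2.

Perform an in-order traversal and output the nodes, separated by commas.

In-order visits the left subtree, then the node, then the right subtree.
At T: go left to L.
  At L: go left to Z.
    At Z: go left to F.
      At F: no left child.
      Visit F.
      At F: go right to R.
        R is a leaf — visit R.
    Visit Z.
    At Z: go right to D.
      At D: go left to U.
        At U: no left child.
        Visit U.
        At U: go right to Y.
          Y is a leaf — visit Y.
      Visit D.
      At D: go right to S.
        At S: go left to A.
          A is a leaf — visit A.
        Visit S.
        At S: no right child.
  Visit L.
  At L: go right to P.
    At P: no left child.
    Visit P.
    At P: go right to W.
      W is a leaf — visit W.
Visit T.
At T: go right to M.
  At M: go left to J.
    At J: no left child.
    Visit J.
    At J: go right to B.
      At B: go left to Q.
        Q is a leaf — visit Q.
      Visit B.
      At B: no right child.
  Visit M.
  At M: go right to H.
    At H: no left child.
    Visit H.
    At H: go right to G.
      G is a leaf — visit G.

F, R, Z, U, Y, D, A, S, L, P, W, T, J, Q, B, M, H, G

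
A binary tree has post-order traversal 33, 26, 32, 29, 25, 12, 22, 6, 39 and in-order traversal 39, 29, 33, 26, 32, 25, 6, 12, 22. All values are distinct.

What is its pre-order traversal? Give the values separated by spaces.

The last element of post-order is the root; it splits in-order into left and right subtrees.
Root 39: left subtree has 0 nodes { }, right has 8 {29, 33, 26, 32, 25, 6, 12, 22}.
  Root 6: left subtree has 5 nodes {29, 33, 26, 32, 25}, right has 2 {12, 22}.
    Root 25: left subtree has 4 nodes {29, 33, 26, 32}, right has 0 { }.
      Root 29: left subtree has 0 nodes { }, right has 3 {33, 26, 32}.
        Root 32: left subtree has 2 nodes {33, 26}, right has 0 { }.
          Root 26: left subtree has 1 node {33}, right has 0 { }.
    Root 22: left subtree has 1 node {12}, right has 0 { }.

39 6 25 29 32 26 33 22 12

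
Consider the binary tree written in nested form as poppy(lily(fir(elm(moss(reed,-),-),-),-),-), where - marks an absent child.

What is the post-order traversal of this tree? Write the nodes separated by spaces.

Post-order visits the left subtree, then the right subtree, then the node.
At poppy: go left to lily.
  At lily: go left to fir.
    At fir: go left to elm.
      At elm: go left to moss.
        At moss: go left to reed.
          reed is a leaf — visit reed.
        At moss: no right child.
        Visit moss.
      At elm: no right child.
      Visit elm.
    At fir: no right child.
    Visit fir.
  At lily: no right child.
  Visit lily.
At poppy: no right child.
Visit poppy.

reed moss elm fir lily poppy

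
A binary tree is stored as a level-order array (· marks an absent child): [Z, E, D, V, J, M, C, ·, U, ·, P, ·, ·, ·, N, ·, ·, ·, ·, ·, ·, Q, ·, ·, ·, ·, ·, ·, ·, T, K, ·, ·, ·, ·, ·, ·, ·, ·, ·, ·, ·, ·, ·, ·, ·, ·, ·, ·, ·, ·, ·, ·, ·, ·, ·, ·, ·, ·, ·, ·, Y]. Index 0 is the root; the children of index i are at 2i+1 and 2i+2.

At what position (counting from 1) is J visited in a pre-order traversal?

Pre-order visits the node, then its left subtree, then its right subtree.
Visit Z.
At Z: go left to E.
  Visit E.
  At E: go left to V.
    Visit V.
    At V: no left child.
    At V: go right to U.
      U is a leaf — visit U.
  At E: go right to J.
    Visit J.
    At J: no left child.
    At J: go right to P.
      Visit P.
      At P: go left to Q.
        Q is a leaf — visit Q.
      At P: no right child.
At Z: go right to D.
  Visit D.
  At D: go left to M.
    M is a leaf — visit M.
  At D: go right to C.
    Visit C.
    At C: no left child.
    At C: go right to N.
      Visit N.
      At N: go left to T.
        T is a leaf — visit T.
      At N: go right to K.
        Visit K.
        At K: go left to Y.
          Y is a leaf — visit Y.
        At K: no right child.
Full pre-order sequence: Z, E, V, U, J, P, Q, D, M, C, N, T, K, Y.

5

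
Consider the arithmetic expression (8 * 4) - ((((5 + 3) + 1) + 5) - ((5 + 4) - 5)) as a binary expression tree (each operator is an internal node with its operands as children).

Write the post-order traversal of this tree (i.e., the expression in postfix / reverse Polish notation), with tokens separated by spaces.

8 4 * 5 3 + 1 + 5 + 5 4 + 5 - - -

Post-order on an expression tree gives postfix notation: for each operator, emit left operand, right operand, then the operator.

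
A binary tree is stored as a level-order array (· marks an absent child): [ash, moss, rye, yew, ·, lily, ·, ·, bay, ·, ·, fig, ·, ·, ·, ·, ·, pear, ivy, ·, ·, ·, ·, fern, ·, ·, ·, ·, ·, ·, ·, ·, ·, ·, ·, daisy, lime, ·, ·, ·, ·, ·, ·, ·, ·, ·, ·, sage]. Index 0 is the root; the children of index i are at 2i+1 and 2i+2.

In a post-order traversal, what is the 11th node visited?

Post-order visits the left subtree, then the right subtree, then the node.
At ash: go left to moss.
  At moss: go left to yew.
    At yew: no left child.
    At yew: go right to bay.
      At bay: go left to pear.
        At pear: go left to daisy.
          daisy is a leaf — visit daisy.
        At pear: go right to lime.
          lime is a leaf — visit lime.
        Visit pear.
      At bay: go right to ivy.
        ivy is a leaf — visit ivy.
      Visit bay.
    Visit yew.
  At moss: no right child.
  Visit moss.
At ash: go right to rye.
  At rye: go left to lily.
    At lily: go left to fig.
      At fig: go left to fern.
        At fern: go left to sage.
          sage is a leaf — visit sage.
        At fern: no right child.
        Visit fern.
      At fig: no right child.
      Visit fig.
    At lily: no right child.
    Visit lily.
  At rye: no right child.
  Visit rye.
Visit ash.
Full post-order sequence: daisy, lime, pear, ivy, bay, yew, moss, sage, fern, fig, lily, rye, ash.

lily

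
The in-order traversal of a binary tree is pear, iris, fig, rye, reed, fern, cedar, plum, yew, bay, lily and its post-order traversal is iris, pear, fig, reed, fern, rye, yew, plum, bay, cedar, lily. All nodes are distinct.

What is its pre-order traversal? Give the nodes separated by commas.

The last element of post-order is the root; it splits in-order into left and right subtrees.
Root lily: left subtree has 10 nodes {pear, iris, fig, rye, reed, fern, cedar, plum, yew, bay}, right has 0 { }.
  Root cedar: left subtree has 6 nodes {pear, iris, fig, rye, reed, fern}, right has 3 {plum, yew, bay}.
    Root rye: left subtree has 3 nodes {pear, iris, fig}, right has 2 {reed, fern}.
      Root fig: left subtree has 2 nodes {pear, iris}, right has 0 { }.
        Root pear: left subtree has 0 nodes { }, right has 1 {iris}.
      Root fern: left subtree has 1 node {reed}, right has 0 { }.
    Root bay: left subtree has 2 nodes {plum, yew}, right has 0 { }.
      Root plum: left subtree has 0 nodes { }, right has 1 {yew}.

lily, cedar, rye, fig, pear, iris, fern, reed, bay, plum, yew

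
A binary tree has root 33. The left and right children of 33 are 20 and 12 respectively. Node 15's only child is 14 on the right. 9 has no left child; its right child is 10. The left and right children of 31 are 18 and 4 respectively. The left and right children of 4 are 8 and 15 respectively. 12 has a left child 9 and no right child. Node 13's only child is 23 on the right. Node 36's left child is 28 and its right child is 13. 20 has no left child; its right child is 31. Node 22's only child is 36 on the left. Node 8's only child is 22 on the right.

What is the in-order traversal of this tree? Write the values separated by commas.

In-order visits the left subtree, then the node, then the right subtree.
At 33: go left to 20.
  At 20: no left child.
  Visit 20.
  At 20: go right to 31.
    At 31: go left to 18.
      18 is a leaf — visit 18.
    Visit 31.
    At 31: go right to 4.
      At 4: go left to 8.
        At 8: no left child.
        Visit 8.
        At 8: go right to 22.
          At 22: go left to 36.
            At 36: go left to 28.
              28 is a leaf — visit 28.
            Visit 36.
            At 36: go right to 13.
              At 13: no left child.
              Visit 13.
              At 13: go right to 23.
                23 is a leaf — visit 23.
          Visit 22.
          At 22: no right child.
      Visit 4.
      At 4: go right to 15.
        At 15: no left child.
        Visit 15.
        At 15: go right to 14.
          14 is a leaf — visit 14.
Visit 33.
At 33: go right to 12.
  At 12: go left to 9.
    At 9: no left child.
    Visit 9.
    At 9: go right to 10.
      10 is a leaf — visit 10.
  Visit 12.
  At 12: no right child.

20, 18, 31, 8, 28, 36, 13, 23, 22, 4, 15, 14, 33, 9, 10, 12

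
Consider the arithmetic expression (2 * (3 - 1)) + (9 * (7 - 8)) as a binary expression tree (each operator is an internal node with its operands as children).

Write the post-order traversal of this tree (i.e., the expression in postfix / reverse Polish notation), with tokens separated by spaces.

2 3 1 - * 9 7 8 - * +

Post-order on an expression tree gives postfix notation: for each operator, emit left operand, right operand, then the operator.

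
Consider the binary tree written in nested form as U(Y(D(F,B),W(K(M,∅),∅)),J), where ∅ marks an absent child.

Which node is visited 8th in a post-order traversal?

Post-order visits the left subtree, then the right subtree, then the node.
At U: go left to Y.
  At Y: go left to D.
    At D: go left to F.
      F is a leaf — visit F.
    At D: go right to B.
      B is a leaf — visit B.
    Visit D.
  At Y: go right to W.
    At W: go left to K.
      At K: go left to M.
        M is a leaf — visit M.
      At K: no right child.
      Visit K.
    At W: no right child.
    Visit W.
  Visit Y.
At U: go right to J.
  J is a leaf — visit J.
Visit U.
Full post-order sequence: F, B, D, M, K, W, Y, J, U.

J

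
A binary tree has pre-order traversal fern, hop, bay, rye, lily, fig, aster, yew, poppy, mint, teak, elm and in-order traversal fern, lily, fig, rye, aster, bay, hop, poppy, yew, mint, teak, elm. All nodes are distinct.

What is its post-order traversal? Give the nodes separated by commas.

The first element of pre-order is the root; it splits in-order into left and right subtrees.
Root fern: left subtree has 0 nodes { }, right has 11 {lily, fig, rye, aster, bay, hop, poppy, yew, mint, teak, elm}.
  Root hop: left subtree has 5 nodes {lily, fig, rye, aster, bay}, right has 5 {poppy, yew, mint, teak, elm}.
    Root bay: left subtree has 4 nodes {lily, fig, rye, aster}, right has 0 { }.
      Root rye: left subtree has 2 nodes {lily, fig}, right has 1 {aster}.
        Root lily: left subtree has 0 nodes { }, right has 1 {fig}.
    Root yew: left subtree has 1 node {poppy}, right has 3 {mint, teak, elm}.
      Root mint: left subtree has 0 nodes { }, right has 2 {teak, elm}.
        Root teak: left subtree has 0 nodes { }, right has 1 {elm}.

fig, lily, aster, rye, bay, poppy, elm, teak, mint, yew, hop, fern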